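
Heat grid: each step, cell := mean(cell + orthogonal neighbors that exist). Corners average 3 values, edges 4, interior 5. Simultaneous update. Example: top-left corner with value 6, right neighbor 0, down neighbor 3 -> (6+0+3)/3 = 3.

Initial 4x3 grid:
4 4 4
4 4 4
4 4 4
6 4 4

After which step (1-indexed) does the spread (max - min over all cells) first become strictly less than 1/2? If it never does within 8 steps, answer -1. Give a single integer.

Step 1: max=14/3, min=4, spread=2/3
Step 2: max=41/9, min=4, spread=5/9
Step 3: max=473/108, min=4, spread=41/108
  -> spread < 1/2 first at step 3
Step 4: max=56057/12960, min=4, spread=4217/12960
Step 5: max=3319549/777600, min=14479/3600, spread=38417/155520
Step 6: max=197824211/46656000, min=290597/72000, spread=1903471/9331200
Step 7: max=11798429089/2799360000, min=8755759/2160000, spread=18038617/111974400
Step 8: max=705114582851/167961600000, min=790526759/194400000, spread=883978523/6718464000

Answer: 3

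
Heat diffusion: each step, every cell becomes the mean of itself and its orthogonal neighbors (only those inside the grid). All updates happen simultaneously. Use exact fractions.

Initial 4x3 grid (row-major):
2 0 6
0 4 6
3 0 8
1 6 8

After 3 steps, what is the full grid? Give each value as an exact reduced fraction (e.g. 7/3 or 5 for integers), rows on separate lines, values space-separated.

Answer: 845/432 10991/3600 89/24
17347/7200 18061/6000 5387/1200
18287/7200 11933/3000 1066/225
452/135 58199/14400 11477/2160

Derivation:
After step 1:
  2/3 3 4
  9/4 2 6
  1 21/5 11/2
  10/3 15/4 22/3
After step 2:
  71/36 29/12 13/3
  71/48 349/100 35/8
  647/240 329/100 691/120
  97/36 1117/240 199/36
After step 3:
  845/432 10991/3600 89/24
  17347/7200 18061/6000 5387/1200
  18287/7200 11933/3000 1066/225
  452/135 58199/14400 11477/2160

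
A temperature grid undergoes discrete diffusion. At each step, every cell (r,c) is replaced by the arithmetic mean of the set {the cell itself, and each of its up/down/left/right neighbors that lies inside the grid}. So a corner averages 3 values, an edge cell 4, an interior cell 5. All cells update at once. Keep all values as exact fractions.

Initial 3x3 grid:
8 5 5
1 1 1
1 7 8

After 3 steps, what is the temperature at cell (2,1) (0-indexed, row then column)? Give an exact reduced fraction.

Step 1: cell (2,1) = 17/4
Step 2: cell (2,1) = 187/48
Step 3: cell (2,1) = 11069/2880
Full grid after step 3:
  823/216 11399/2880 865/216
  10399/2880 2269/600 1291/320
  127/36 11069/2880 221/54

Answer: 11069/2880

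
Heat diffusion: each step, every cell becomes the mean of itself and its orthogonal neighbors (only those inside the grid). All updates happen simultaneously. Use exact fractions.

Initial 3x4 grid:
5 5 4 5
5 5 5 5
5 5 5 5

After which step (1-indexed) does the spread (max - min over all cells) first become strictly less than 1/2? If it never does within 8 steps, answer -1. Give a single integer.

Answer: 1

Derivation:
Step 1: max=5, min=14/3, spread=1/3
  -> spread < 1/2 first at step 1
Step 2: max=5, min=569/120, spread=31/120
Step 3: max=5, min=5189/1080, spread=211/1080
Step 4: max=8953/1800, min=523103/108000, spread=14077/108000
Step 5: max=536317/108000, min=4719593/972000, spread=5363/48600
Step 6: max=297131/60000, min=142059191/29160000, spread=93859/1166400
Step 7: max=480663533/97200000, min=8537725519/1749600000, spread=4568723/69984000
Step 8: max=14398381111/2916000000, min=513099564371/104976000000, spread=8387449/167961600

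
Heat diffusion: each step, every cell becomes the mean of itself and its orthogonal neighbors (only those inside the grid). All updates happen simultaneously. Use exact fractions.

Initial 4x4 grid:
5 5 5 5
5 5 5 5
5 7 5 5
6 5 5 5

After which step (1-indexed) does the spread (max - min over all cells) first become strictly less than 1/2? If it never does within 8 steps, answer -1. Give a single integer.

Step 1: max=23/4, min=5, spread=3/4
Step 2: max=101/18, min=5, spread=11/18
Step 3: max=39257/7200, min=5, spread=3257/7200
  -> spread < 1/2 first at step 3
Step 4: max=176641/32400, min=1513/300, spread=13237/32400
Step 5: max=5237779/972000, min=45469/9000, spread=327127/972000
Step 6: max=156443257/29160000, min=137143/27000, spread=8328817/29160000
Step 7: max=4664494537/874800000, min=16500349/3240000, spread=209400307/874800000
Step 8: max=139406164141/26244000000, min=1241842843/243000000, spread=5287137097/26244000000

Answer: 3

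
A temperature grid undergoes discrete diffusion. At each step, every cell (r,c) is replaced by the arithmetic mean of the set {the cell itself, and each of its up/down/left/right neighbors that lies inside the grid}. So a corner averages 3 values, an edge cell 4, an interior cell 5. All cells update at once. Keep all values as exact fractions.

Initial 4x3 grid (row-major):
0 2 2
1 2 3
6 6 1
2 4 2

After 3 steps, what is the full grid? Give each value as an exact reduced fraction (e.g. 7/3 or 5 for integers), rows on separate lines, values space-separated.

Answer: 713/360 14231/7200 2299/1080
1493/600 7639/3000 4379/1800
651/200 9289/3000 2617/900
1273/360 24251/7200 3289/1080

Derivation:
After step 1:
  1 3/2 7/3
  9/4 14/5 2
  15/4 19/5 3
  4 7/2 7/3
After step 2:
  19/12 229/120 35/18
  49/20 247/100 38/15
  69/20 337/100 167/60
  15/4 409/120 53/18
After step 3:
  713/360 14231/7200 2299/1080
  1493/600 7639/3000 4379/1800
  651/200 9289/3000 2617/900
  1273/360 24251/7200 3289/1080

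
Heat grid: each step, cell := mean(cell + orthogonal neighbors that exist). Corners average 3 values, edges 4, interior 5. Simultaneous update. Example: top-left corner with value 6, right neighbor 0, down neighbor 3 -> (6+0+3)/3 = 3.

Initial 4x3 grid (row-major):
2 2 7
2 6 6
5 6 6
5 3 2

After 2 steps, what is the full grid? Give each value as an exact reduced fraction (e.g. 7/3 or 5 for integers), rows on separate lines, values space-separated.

Answer: 10/3 313/80 31/6
293/80 477/100 413/80
1067/240 231/50 1207/240
77/18 43/10 38/9

Derivation:
After step 1:
  2 17/4 5
  15/4 22/5 25/4
  9/2 26/5 5
  13/3 4 11/3
After step 2:
  10/3 313/80 31/6
  293/80 477/100 413/80
  1067/240 231/50 1207/240
  77/18 43/10 38/9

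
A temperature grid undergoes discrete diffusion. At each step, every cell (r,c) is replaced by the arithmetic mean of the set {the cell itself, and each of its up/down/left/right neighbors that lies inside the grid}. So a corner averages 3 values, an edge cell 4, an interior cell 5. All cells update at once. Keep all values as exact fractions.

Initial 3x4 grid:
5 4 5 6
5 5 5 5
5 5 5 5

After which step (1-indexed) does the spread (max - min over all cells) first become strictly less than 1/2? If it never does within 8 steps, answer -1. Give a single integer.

Step 1: max=16/3, min=14/3, spread=2/3
Step 2: max=187/36, min=1153/240, spread=281/720
  -> spread < 1/2 first at step 2
Step 3: max=553/108, min=10423/2160, spread=637/2160
Step 4: max=4389659/864000, min=315493/64800, spread=549257/2592000
Step 5: max=262245121/51840000, min=9504391/1944000, spread=26384083/155520000
Step 6: max=15691051139/3110400000, min=286261417/58320000, spread=1271326697/9331200000
Step 7: max=939147287401/186624000000, min=2152578541/437400000, spread=62141329723/559872000000
Step 8: max=56247006012059/11197440000000, min=517762601801/104976000000, spread=3056985459857/33592320000000

Answer: 2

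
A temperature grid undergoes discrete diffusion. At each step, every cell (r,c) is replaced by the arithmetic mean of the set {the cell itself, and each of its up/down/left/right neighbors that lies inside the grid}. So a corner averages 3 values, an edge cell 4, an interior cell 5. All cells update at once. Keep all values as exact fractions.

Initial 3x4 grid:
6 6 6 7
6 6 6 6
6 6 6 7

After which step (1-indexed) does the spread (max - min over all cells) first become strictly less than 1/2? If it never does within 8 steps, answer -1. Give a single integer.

Answer: 2

Derivation:
Step 1: max=13/2, min=6, spread=1/2
Step 2: max=229/36, min=6, spread=13/36
  -> spread < 1/2 first at step 2
Step 3: max=9077/1440, min=6, spread=437/1440
Step 4: max=20263/3240, min=1735/288, spread=2977/12960
Step 5: max=32319821/5184000, min=13579/2250, spread=206761/1036800
Step 6: max=1932048679/311040000, min=4358147/720000, spread=1973167/12441600
Step 7: max=115692808661/18662400000, min=196458761/32400000, spread=101302493/746496000
Step 8: max=6927261595999/1119744000000, min=47241341171/7776000000, spread=996067739/8957952000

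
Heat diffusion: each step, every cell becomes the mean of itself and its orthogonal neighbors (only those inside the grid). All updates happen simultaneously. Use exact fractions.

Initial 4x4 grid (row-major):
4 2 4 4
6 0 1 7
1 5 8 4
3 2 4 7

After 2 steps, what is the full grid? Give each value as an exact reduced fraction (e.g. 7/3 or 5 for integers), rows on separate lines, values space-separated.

Answer: 37/12 241/80 57/16 47/12
133/40 61/20 359/100 39/8
117/40 353/100 467/100 199/40
37/12 279/80 363/80 67/12

Derivation:
After step 1:
  4 5/2 11/4 5
  11/4 14/5 4 4
  15/4 16/5 22/5 13/2
  2 7/2 21/4 5
After step 2:
  37/12 241/80 57/16 47/12
  133/40 61/20 359/100 39/8
  117/40 353/100 467/100 199/40
  37/12 279/80 363/80 67/12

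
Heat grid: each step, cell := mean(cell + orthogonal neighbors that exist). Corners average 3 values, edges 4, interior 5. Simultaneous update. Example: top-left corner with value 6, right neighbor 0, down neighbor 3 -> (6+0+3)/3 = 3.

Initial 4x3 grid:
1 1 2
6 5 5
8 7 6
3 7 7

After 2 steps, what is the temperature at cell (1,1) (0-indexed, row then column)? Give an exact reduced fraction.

Step 1: cell (1,1) = 24/5
Step 2: cell (1,1) = 463/100
Full grid after step 2:
  119/36 743/240 113/36
  277/60 463/100 1093/240
  59/10 593/100 1441/240
  6 379/60 227/36

Answer: 463/100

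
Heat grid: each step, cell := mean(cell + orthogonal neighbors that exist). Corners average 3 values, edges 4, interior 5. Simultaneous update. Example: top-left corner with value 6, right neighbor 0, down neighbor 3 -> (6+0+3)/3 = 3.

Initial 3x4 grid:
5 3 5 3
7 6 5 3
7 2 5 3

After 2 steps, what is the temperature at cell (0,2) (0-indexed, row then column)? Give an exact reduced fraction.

Step 1: cell (0,2) = 4
Step 2: cell (0,2) = 1033/240
Full grid after step 2:
  16/3 367/80 1033/240 67/18
  1271/240 127/25 413/100 469/120
  199/36 1121/240 1033/240 131/36

Answer: 1033/240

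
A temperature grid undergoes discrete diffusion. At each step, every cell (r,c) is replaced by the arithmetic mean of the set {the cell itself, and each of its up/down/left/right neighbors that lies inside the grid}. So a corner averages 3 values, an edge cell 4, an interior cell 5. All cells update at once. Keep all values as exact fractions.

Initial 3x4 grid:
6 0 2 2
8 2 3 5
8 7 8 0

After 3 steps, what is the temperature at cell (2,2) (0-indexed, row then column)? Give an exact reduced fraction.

Step 1: cell (2,2) = 9/2
Step 2: cell (2,2) = 229/48
Step 3: cell (2,2) = 6301/1440
Full grid after step 3:
  1901/432 5393/1440 1417/480 139/48
  3809/720 1339/300 2273/600 4681/1440
  2567/432 7763/1440 6301/1440 1729/432

Answer: 6301/1440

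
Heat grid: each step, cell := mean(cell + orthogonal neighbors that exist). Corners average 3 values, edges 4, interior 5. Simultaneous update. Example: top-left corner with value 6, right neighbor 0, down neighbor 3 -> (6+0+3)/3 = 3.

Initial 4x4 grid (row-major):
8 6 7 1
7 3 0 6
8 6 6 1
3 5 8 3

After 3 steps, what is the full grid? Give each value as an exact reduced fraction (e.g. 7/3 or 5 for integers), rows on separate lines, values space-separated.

After step 1:
  7 6 7/2 14/3
  13/2 22/5 22/5 2
  6 28/5 21/5 4
  16/3 11/2 11/2 4
After step 2:
  13/2 209/40 557/120 61/18
  239/40 269/50 37/10 113/30
  703/120 257/50 237/50 71/20
  101/18 329/60 24/5 9/2
After step 3:
  59/10 1631/300 763/180 4247/1080
  3557/600 1271/250 13337/3000 2593/720
  10163/1800 15961/3000 2193/500 4967/1200
  6103/1080 18931/3600 5857/1200 257/60

Answer: 59/10 1631/300 763/180 4247/1080
3557/600 1271/250 13337/3000 2593/720
10163/1800 15961/3000 2193/500 4967/1200
6103/1080 18931/3600 5857/1200 257/60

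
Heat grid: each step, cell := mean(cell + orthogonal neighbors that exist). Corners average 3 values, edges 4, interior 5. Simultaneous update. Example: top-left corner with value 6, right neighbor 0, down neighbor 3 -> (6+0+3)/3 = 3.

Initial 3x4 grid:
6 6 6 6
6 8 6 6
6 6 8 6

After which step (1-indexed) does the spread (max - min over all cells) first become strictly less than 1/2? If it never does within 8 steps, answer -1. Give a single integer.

Answer: 3

Derivation:
Step 1: max=7, min=6, spread=1
Step 2: max=809/120, min=6, spread=89/120
Step 3: max=7907/1200, min=2489/400, spread=11/30
  -> spread < 1/2 first at step 3
Step 4: max=703547/108000, min=67417/10800, spread=29377/108000
Step 5: max=874171/135000, min=1704517/270000, spread=1753/10800
Step 6: max=18547807/2880000, min=122978041/19440000, spread=71029/622080
Step 7: max=12502716229/1944000000, min=7407423619/1166400000, spread=7359853/91125000
Step 8: max=66562144567/10368000000, min=148337335807/23328000000, spread=45679663/746496000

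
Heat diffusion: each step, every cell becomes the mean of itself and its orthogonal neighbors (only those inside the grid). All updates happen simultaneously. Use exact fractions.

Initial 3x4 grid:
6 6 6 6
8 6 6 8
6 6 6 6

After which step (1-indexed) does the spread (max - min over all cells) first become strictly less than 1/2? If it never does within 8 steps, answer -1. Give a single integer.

Answer: 2

Derivation:
Step 1: max=20/3, min=6, spread=2/3
Step 2: max=787/120, min=313/50, spread=179/600
  -> spread < 1/2 first at step 2
Step 3: max=6917/1080, min=2833/450, spread=589/5400
Step 4: max=2757307/432000, min=1138853/180000, spread=120299/2160000
Step 5: max=164866913/25920000, min=10267723/1620000, spread=116669/5184000
Step 6: max=9882822067/1555200000, min=4110270893/648000000, spread=90859619/7776000000
Step 7: max=592605719753/93312000000, min=246718028887/38880000000, spread=2412252121/466560000000
Step 8: max=35547945835627/5598720000000, min=14805649510133/2332800000000, spread=71935056539/27993600000000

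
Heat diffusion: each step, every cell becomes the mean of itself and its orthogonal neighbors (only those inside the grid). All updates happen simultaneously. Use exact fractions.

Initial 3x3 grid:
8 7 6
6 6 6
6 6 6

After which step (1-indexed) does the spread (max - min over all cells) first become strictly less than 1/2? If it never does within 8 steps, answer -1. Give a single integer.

Step 1: max=7, min=6, spread=1
Step 2: max=27/4, min=6, spread=3/4
Step 3: max=4739/720, min=1091/180, spread=25/48
Step 4: max=280553/43200, min=33091/5400, spread=211/576
  -> spread < 1/2 first at step 4
Step 5: max=5558297/864000, min=49409/8000, spread=1777/6912
Step 6: max=994438177/155520000, min=15099493/2430000, spread=14971/82944
Step 7: max=59407070419/9331200000, min=14556171511/2332800000, spread=126121/995328
Step 8: max=1184623302131/186624000000, min=146002719407/23328000000, spread=1062499/11943936

Answer: 4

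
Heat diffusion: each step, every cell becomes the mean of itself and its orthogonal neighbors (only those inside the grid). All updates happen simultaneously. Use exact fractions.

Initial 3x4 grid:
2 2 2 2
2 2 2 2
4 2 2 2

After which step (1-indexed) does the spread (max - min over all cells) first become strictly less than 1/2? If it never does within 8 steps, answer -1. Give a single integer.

Step 1: max=8/3, min=2, spread=2/3
Step 2: max=23/9, min=2, spread=5/9
Step 3: max=257/108, min=2, spread=41/108
  -> spread < 1/2 first at step 3
Step 4: max=30137/12960, min=2, spread=4217/12960
Step 5: max=1764349/777600, min=7279/3600, spread=38417/155520
Step 6: max=104512211/46656000, min=146597/72000, spread=1903471/9331200
Step 7: max=6199709089/2799360000, min=4435759/2160000, spread=18038617/111974400
Step 8: max=369191382851/167961600000, min=401726759/194400000, spread=883978523/6718464000

Answer: 3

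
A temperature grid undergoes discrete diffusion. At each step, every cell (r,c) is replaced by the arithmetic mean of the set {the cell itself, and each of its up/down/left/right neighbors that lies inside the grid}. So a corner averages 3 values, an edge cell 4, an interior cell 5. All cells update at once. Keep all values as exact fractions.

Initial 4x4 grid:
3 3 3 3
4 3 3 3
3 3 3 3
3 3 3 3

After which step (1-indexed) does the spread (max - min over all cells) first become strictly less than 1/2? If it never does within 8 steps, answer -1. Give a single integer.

Answer: 1

Derivation:
Step 1: max=10/3, min=3, spread=1/3
  -> spread < 1/2 first at step 1
Step 2: max=391/120, min=3, spread=31/120
Step 3: max=3451/1080, min=3, spread=211/1080
Step 4: max=340843/108000, min=3, spread=16843/108000
Step 5: max=3054643/972000, min=27079/9000, spread=130111/972000
Step 6: max=91122367/29160000, min=1627159/540000, spread=3255781/29160000
Step 7: max=2724753691/874800000, min=1631107/540000, spread=82360351/874800000
Step 8: max=81483316891/26244000000, min=294106441/97200000, spread=2074577821/26244000000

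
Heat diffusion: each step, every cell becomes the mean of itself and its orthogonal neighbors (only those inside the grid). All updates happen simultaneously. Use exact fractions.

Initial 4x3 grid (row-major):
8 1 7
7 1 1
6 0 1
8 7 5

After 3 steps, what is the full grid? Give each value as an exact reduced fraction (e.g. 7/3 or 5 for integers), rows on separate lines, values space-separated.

After step 1:
  16/3 17/4 3
  11/2 2 5/2
  21/4 3 7/4
  7 5 13/3
After step 2:
  181/36 175/48 13/4
  217/48 69/20 37/16
  83/16 17/5 139/48
  23/4 29/6 133/36
After step 3:
  475/108 11069/2880 221/72
  6547/1440 4159/1200 1429/480
  2263/480 593/150 4429/1440
  757/144 1591/360 1645/432

Answer: 475/108 11069/2880 221/72
6547/1440 4159/1200 1429/480
2263/480 593/150 4429/1440
757/144 1591/360 1645/432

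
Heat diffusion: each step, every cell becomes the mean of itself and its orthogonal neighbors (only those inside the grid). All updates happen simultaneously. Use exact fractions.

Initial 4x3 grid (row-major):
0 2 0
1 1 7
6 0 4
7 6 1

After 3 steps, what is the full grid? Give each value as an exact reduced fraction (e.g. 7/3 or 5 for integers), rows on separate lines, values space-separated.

Answer: 413/240 3003/1600 181/80
2851/1200 4841/2000 397/150
12193/3600 1669/500 5659/1800
1123/270 9107/2400 3917/1080

Derivation:
After step 1:
  1 3/4 3
  2 11/5 3
  7/2 17/5 3
  19/3 7/2 11/3
After step 2:
  5/4 139/80 9/4
  87/40 227/100 14/5
  457/120 78/25 49/15
  40/9 169/40 61/18
After step 3:
  413/240 3003/1600 181/80
  2851/1200 4841/2000 397/150
  12193/3600 1669/500 5659/1800
  1123/270 9107/2400 3917/1080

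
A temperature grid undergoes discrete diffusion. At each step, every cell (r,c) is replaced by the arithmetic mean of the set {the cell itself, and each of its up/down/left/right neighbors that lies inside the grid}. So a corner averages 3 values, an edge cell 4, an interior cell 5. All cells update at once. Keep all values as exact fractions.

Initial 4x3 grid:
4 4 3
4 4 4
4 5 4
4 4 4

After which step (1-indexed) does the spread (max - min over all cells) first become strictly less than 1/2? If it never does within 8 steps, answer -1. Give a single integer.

Answer: 3

Derivation:
Step 1: max=17/4, min=11/3, spread=7/12
Step 2: max=423/100, min=67/18, spread=457/900
Step 3: max=20011/4800, min=8347/2160, spread=13159/43200
  -> spread < 1/2 first at step 3
Step 4: max=179351/43200, min=504353/129600, spread=337/1296
Step 5: max=71358691/17280000, min=30627127/7776000, spread=29685679/155520000
Step 6: max=640809581/155520000, min=1845862493/466560000, spread=61253/373248
Step 7: max=38306139679/9331200000, min=111325346287/27993600000, spread=14372291/111974400
Step 8: max=2293249543661/559872000000, min=6699157204733/1679616000000, spread=144473141/1343692800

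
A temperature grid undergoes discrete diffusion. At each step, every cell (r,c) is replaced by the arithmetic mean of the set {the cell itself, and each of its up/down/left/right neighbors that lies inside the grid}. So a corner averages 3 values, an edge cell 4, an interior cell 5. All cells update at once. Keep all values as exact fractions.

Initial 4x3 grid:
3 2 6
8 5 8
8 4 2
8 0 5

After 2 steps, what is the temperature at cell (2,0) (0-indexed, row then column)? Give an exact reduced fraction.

Answer: 83/15

Derivation:
Step 1: cell (2,0) = 7
Step 2: cell (2,0) = 83/15
Full grid after step 2:
  43/9 143/30 175/36
  341/60 489/100 311/60
  83/15 126/25 121/30
  199/36 943/240 34/9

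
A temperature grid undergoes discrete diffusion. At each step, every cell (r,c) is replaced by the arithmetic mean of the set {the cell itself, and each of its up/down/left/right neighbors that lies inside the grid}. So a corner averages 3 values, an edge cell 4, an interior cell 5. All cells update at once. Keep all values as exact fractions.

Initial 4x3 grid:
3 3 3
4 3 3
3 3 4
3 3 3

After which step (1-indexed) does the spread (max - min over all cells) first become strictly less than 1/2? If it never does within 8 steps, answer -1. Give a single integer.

Step 1: max=10/3, min=3, spread=1/3
  -> spread < 1/2 first at step 1
Step 2: max=391/120, min=37/12, spread=7/40
Step 3: max=11527/3600, min=1127/360, spread=257/3600
Step 4: max=172217/54000, min=3781/1200, spread=259/6750
Step 5: max=5152739/1620000, min=32024/10125, spread=3211/180000
Step 6: max=38604197/12150000, min=30795881/9720000, spread=437383/48600000
Step 7: max=9259839067/2916000000, min=616477043/194400000, spread=6341711/1458000000
Step 8: max=277723425439/87480000000, min=111013905211/34992000000, spread=125774941/58320000000

Answer: 1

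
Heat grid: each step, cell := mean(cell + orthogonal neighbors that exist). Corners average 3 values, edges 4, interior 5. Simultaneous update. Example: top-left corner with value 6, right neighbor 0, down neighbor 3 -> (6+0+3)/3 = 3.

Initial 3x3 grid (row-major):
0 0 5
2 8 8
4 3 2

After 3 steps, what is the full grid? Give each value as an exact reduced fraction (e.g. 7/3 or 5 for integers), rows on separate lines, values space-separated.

Answer: 6067/2160 17063/4800 1099/270
23557/7200 22493/6000 65039/14400
2489/720 59389/14400 602/135

Derivation:
After step 1:
  2/3 13/4 13/3
  7/2 21/5 23/4
  3 17/4 13/3
After step 2:
  89/36 249/80 40/9
  341/120 419/100 1117/240
  43/12 947/240 43/9
After step 3:
  6067/2160 17063/4800 1099/270
  23557/7200 22493/6000 65039/14400
  2489/720 59389/14400 602/135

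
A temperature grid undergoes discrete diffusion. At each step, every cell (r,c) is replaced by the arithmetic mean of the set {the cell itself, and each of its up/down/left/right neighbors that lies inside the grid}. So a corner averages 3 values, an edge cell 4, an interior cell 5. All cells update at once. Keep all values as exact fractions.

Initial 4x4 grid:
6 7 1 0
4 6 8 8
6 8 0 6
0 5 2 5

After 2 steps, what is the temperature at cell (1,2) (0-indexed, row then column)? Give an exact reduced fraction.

Answer: 51/10

Derivation:
Step 1: cell (1,2) = 23/5
Step 2: cell (1,2) = 51/10
Full grid after step 2:
  97/18 319/60 83/20 25/6
  167/30 267/50 51/10 357/80
  14/3 493/100 443/100 1163/240
  143/36 185/48 953/240 145/36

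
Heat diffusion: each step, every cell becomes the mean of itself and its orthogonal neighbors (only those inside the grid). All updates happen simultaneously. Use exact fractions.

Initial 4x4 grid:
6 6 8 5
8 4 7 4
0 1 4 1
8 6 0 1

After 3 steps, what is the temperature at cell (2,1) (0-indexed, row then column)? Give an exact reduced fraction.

Answer: 23371/6000

Derivation:
Step 1: cell (2,1) = 3
Step 2: cell (2,1) = 94/25
Step 3: cell (2,1) = 23371/6000
Full grid after step 3:
  12217/2160 20273/3600 20021/3600 11389/2160
  35641/7200 29539/6000 27847/6000 30997/7200
  31033/7200 23371/6000 4019/1200 877/288
  1709/432 12569/3600 2017/720 4981/2160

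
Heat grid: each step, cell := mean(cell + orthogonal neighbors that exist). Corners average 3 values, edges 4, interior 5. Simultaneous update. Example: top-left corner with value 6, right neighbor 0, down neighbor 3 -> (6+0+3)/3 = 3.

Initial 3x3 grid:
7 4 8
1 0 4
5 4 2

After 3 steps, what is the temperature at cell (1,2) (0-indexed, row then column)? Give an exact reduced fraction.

Answer: 26611/7200

Derivation:
Step 1: cell (1,2) = 7/2
Step 2: cell (1,2) = 443/120
Step 3: cell (1,2) = 26611/7200
Full grid after step 3:
  172/45 57847/14400 8921/2160
  49597/14400 7013/2000 26611/7200
  847/270 45647/14400 7121/2160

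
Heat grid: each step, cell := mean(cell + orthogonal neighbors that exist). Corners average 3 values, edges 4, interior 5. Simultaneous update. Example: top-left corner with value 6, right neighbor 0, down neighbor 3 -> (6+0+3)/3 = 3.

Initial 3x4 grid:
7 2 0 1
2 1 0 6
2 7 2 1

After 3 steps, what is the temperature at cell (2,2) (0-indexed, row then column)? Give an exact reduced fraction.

Answer: 2957/1200

Derivation:
Step 1: cell (2,2) = 5/2
Step 2: cell (2,2) = 103/40
Step 3: cell (2,2) = 2957/1200
Full grid after step 3:
  6169/2160 17587/7200 13967/7200 4193/2160
  10801/3600 15401/6000 13361/6000 7531/3600
  3347/1080 5053/1800 2957/1200 883/360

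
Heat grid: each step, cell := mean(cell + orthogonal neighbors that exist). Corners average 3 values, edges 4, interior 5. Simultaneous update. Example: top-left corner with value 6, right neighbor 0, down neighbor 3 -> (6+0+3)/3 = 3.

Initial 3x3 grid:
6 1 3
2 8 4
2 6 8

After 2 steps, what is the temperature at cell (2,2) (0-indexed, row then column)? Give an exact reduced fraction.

Step 1: cell (2,2) = 6
Step 2: cell (2,2) = 71/12
Full grid after step 2:
  4 431/120 155/36
  451/120 499/100 1117/240
  83/18 293/60 71/12

Answer: 71/12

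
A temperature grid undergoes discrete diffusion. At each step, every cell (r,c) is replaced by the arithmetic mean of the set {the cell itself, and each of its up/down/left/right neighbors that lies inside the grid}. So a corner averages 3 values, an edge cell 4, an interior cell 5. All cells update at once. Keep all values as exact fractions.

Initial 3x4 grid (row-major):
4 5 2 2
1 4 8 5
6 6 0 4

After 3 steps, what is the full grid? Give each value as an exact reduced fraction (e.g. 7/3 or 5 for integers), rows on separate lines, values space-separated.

After step 1:
  10/3 15/4 17/4 3
  15/4 24/5 19/5 19/4
  13/3 4 9/2 3
After step 2:
  65/18 121/30 37/10 4
  973/240 201/50 221/50 291/80
  145/36 529/120 153/40 49/12
After step 3:
  8423/2160 3457/900 2423/600 907/240
  56567/14400 25123/6000 7841/2000 19369/4800
  8993/2160 14653/3600 5021/1200 2771/720

Answer: 8423/2160 3457/900 2423/600 907/240
56567/14400 25123/6000 7841/2000 19369/4800
8993/2160 14653/3600 5021/1200 2771/720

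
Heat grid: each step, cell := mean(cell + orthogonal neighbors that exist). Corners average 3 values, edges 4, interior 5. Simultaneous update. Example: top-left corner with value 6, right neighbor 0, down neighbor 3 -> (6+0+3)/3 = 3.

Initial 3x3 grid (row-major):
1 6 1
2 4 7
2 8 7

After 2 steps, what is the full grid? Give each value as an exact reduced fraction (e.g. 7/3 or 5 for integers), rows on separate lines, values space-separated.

After step 1:
  3 3 14/3
  9/4 27/5 19/4
  4 21/4 22/3
After step 2:
  11/4 241/60 149/36
  293/80 413/100 443/80
  23/6 1319/240 52/9

Answer: 11/4 241/60 149/36
293/80 413/100 443/80
23/6 1319/240 52/9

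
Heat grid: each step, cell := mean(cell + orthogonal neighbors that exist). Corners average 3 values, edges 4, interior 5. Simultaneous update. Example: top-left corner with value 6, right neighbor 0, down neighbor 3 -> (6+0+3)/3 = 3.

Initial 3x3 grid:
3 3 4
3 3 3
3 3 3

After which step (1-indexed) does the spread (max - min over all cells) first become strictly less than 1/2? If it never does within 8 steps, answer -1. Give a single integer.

Step 1: max=10/3, min=3, spread=1/3
  -> spread < 1/2 first at step 1
Step 2: max=59/18, min=3, spread=5/18
Step 3: max=689/216, min=3, spread=41/216
Step 4: max=41011/12960, min=1091/360, spread=347/2592
Step 5: max=2439737/777600, min=10957/3600, spread=2921/31104
Step 6: max=145796539/46656000, min=1321483/432000, spread=24611/373248
Step 7: max=8716802033/2799360000, min=29816741/9720000, spread=207329/4478976
Step 8: max=521914752451/167961600000, min=1594001599/518400000, spread=1746635/53747712

Answer: 1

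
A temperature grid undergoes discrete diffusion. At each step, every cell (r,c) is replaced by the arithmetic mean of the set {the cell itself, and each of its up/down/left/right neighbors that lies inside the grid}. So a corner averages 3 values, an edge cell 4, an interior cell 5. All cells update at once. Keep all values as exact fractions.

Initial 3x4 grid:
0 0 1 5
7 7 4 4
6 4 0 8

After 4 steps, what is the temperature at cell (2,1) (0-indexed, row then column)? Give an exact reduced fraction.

Answer: 917317/216000

Derivation:
Step 1: cell (2,1) = 17/4
Step 2: cell (2,1) = 1099/240
Step 3: cell (2,1) = 30931/7200
Step 4: cell (2,1) = 917317/216000
Full grid after step 4:
  14291/4050 369721/108000 364561/108000 463567/129600
  287699/72000 227707/60000 1365367/360000 3275483/864000
  280381/64800 917317/216000 291499/72000 176239/43200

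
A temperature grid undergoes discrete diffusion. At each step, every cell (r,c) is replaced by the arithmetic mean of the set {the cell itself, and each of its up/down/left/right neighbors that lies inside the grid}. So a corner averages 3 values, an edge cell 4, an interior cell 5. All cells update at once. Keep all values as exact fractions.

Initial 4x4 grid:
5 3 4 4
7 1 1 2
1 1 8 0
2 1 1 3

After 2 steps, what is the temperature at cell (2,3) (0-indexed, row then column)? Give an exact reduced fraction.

Answer: 32/15

Derivation:
Step 1: cell (2,3) = 13/4
Step 2: cell (2,3) = 32/15
Full grid after step 2:
  47/12 277/80 767/240 97/36
  277/80 299/100 51/20 173/60
  599/240 56/25 143/50 32/15
  16/9 247/120 241/120 47/18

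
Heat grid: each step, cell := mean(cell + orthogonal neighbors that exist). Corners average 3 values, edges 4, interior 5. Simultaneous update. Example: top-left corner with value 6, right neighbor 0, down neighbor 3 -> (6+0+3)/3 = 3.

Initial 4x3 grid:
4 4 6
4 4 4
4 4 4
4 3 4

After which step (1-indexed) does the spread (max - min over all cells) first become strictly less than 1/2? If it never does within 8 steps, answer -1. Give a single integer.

Step 1: max=14/3, min=11/3, spread=1
Step 2: max=41/9, min=893/240, spread=601/720
Step 3: max=473/108, min=8203/2160, spread=419/720
Step 4: max=279133/64800, min=496961/129600, spread=4087/8640
  -> spread < 1/2 first at step 4
Step 5: max=16506737/3888000, min=30058819/7776000, spread=65659/172800
Step 6: max=980881303/233280000, min=1817259881/466560000, spread=1926703/6220800
Step 7: max=58399222277/13996800000, min=109756227979/27993600000, spread=93896221/373248000
Step 8: max=3483428349943/839808000000, min=6621353601761/1679616000000, spread=61422773/298598400

Answer: 4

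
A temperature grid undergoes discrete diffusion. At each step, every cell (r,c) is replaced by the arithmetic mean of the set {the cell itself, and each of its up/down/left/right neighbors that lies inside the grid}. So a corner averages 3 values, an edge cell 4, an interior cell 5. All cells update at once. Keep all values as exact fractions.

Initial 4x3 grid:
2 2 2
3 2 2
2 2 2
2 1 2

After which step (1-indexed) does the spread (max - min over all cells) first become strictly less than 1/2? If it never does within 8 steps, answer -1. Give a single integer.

Answer: 3

Derivation:
Step 1: max=7/3, min=5/3, spread=2/3
Step 2: max=271/120, min=413/240, spread=43/80
Step 3: max=2371/1080, min=3883/2160, spread=859/2160
  -> spread < 1/2 first at step 3
Step 4: max=13853/6480, min=48229/25920, spread=7183/25920
Step 5: max=412331/194400, min=2920271/1555200, spread=378377/1555200
Step 6: max=1525771/729000, min=177924133/93312000, spread=3474911/18662400
Step 7: max=727071817/349920000, min=10761138767/5598720000, spread=174402061/1119744000
Step 8: max=21646436509/10497600000, min=651009376813/335923200000, spread=1667063659/13436928000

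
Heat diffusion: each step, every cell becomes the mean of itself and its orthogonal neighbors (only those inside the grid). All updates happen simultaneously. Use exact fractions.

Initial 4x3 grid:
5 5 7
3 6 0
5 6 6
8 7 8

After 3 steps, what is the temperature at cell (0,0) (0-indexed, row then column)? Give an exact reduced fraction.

Step 1: cell (0,0) = 13/3
Step 2: cell (0,0) = 89/18
Step 3: cell (0,0) = 127/27
Full grid after step 3:
  127/27 13931/2880 331/72
  7333/1440 5809/1200 2401/480
  8063/1440 6899/1200 2651/480
  1363/216 18121/2880 113/18

Answer: 127/27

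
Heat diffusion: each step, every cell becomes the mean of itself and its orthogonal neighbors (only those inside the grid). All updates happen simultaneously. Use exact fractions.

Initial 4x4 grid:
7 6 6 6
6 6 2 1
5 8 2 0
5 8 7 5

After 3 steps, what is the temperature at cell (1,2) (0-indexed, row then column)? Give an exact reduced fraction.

Answer: 12757/3000

Derivation:
Step 1: cell (1,2) = 17/5
Step 2: cell (1,2) = 401/100
Step 3: cell (1,2) = 12757/3000
Full grid after step 3:
  12941/2160 39863/7200 33143/7200 4177/1080
  1324/225 32207/6000 12757/3000 24983/7200
  1793/300 1087/200 1747/400 1673/480
  2203/360 6937/1200 229/48 2861/720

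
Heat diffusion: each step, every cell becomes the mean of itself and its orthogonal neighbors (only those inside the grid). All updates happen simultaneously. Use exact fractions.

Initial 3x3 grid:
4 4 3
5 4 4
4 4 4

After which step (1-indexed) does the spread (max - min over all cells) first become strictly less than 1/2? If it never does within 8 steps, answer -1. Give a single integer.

Step 1: max=13/3, min=11/3, spread=2/3
Step 2: max=1027/240, min=67/18, spread=401/720
Step 3: max=9077/2160, min=4181/1080, spread=143/432
  -> spread < 1/2 first at step 3
Step 4: max=535879/129600, min=252877/64800, spread=1205/5184
Step 5: max=31994813/7776000, min=15362969/3888000, spread=10151/62208
Step 6: max=1906102111/466560000, min=926326993/233280000, spread=85517/746496
Step 7: max=113968156517/27993600000, min=55858404821/13996800000, spread=720431/8957952
Step 8: max=6816061489399/1679616000000, min=3360614955637/839808000000, spread=6069221/107495424

Answer: 3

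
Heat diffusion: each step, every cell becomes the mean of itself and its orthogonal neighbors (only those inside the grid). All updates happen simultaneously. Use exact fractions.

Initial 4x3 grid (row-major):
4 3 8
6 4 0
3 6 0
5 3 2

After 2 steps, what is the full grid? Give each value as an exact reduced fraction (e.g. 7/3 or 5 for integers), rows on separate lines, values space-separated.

After step 1:
  13/3 19/4 11/3
  17/4 19/5 3
  5 16/5 2
  11/3 4 5/3
After step 2:
  40/9 331/80 137/36
  1043/240 19/5 187/60
  967/240 18/5 37/15
  38/9 47/15 23/9

Answer: 40/9 331/80 137/36
1043/240 19/5 187/60
967/240 18/5 37/15
38/9 47/15 23/9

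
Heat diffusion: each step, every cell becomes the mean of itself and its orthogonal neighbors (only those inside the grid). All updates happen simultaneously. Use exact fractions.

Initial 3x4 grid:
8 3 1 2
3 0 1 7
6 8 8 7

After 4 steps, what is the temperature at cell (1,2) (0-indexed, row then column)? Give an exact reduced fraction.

Step 1: cell (1,2) = 17/5
Step 2: cell (1,2) = 92/25
Step 3: cell (1,2) = 12311/3000
Step 4: cell (1,2) = 1486703/360000
Full grid after step 4:
  501233/129600 781393/216000 770033/216000 476053/129600
  3677927/864000 1496503/360000 1486703/360000 3729187/864000
  608483/129600 507509/108000 522829/108000 634003/129600

Answer: 1486703/360000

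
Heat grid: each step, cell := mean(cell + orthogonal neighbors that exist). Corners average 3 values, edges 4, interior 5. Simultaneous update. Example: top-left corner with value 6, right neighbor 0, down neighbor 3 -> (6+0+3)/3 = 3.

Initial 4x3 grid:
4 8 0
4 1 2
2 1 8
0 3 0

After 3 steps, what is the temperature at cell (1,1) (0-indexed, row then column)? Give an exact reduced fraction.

Step 1: cell (1,1) = 16/5
Step 2: cell (1,1) = 299/100
Step 3: cell (1,1) = 18451/6000
Full grid after step 3:
  7787/2160 49169/14400 7127/2160
  5543/1800 18451/6000 1367/450
  4213/1800 3899/1500 611/225
  439/216 1939/900 565/216

Answer: 18451/6000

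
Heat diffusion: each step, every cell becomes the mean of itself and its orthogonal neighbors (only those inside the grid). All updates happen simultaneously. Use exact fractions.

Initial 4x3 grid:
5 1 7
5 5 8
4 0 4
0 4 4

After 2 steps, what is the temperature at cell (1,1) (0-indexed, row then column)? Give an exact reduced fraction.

Answer: 449/100

Derivation:
Step 1: cell (1,1) = 19/5
Step 2: cell (1,1) = 449/100
Full grid after step 2:
  155/36 173/40 95/18
  217/60 449/100 287/60
  49/15 309/100 87/20
  83/36 181/60 10/3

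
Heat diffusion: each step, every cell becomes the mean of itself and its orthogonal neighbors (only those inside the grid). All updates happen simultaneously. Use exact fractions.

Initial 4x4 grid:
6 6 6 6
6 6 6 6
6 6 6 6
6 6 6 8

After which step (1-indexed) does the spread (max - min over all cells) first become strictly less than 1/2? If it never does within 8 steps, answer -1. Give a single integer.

Step 1: max=20/3, min=6, spread=2/3
Step 2: max=59/9, min=6, spread=5/9
Step 3: max=689/108, min=6, spread=41/108
  -> spread < 1/2 first at step 3
Step 4: max=20483/3240, min=6, spread=1043/3240
Step 5: max=608753/97200, min=6, spread=25553/97200
Step 6: max=18167459/2916000, min=54079/9000, spread=645863/2916000
Step 7: max=542521691/87480000, min=360971/60000, spread=16225973/87480000
Step 8: max=16223877983/2624400000, min=162701/27000, spread=409340783/2624400000

Answer: 3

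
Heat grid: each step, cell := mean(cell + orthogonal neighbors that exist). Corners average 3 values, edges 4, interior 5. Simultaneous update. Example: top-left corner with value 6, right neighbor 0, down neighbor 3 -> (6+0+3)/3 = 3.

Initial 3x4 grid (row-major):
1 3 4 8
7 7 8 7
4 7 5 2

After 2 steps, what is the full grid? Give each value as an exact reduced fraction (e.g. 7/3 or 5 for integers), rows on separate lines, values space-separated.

After step 1:
  11/3 15/4 23/4 19/3
  19/4 32/5 31/5 25/4
  6 23/4 11/2 14/3
After step 2:
  73/18 587/120 661/120 55/9
  1249/240 537/100 301/50 469/80
  11/2 473/80 1327/240 197/36

Answer: 73/18 587/120 661/120 55/9
1249/240 537/100 301/50 469/80
11/2 473/80 1327/240 197/36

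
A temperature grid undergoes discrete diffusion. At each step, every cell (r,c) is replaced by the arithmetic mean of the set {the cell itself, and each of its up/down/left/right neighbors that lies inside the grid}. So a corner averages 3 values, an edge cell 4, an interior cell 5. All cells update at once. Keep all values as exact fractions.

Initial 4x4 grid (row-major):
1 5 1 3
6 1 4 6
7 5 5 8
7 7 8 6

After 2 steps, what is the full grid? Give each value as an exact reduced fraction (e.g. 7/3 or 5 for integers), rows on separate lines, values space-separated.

After step 1:
  4 2 13/4 10/3
  15/4 21/5 17/5 21/4
  25/4 5 6 25/4
  7 27/4 13/2 22/3
After step 2:
  13/4 269/80 719/240 71/18
  91/20 367/100 221/50 547/120
  11/2 141/25 543/100 149/24
  20/3 101/16 319/48 241/36

Answer: 13/4 269/80 719/240 71/18
91/20 367/100 221/50 547/120
11/2 141/25 543/100 149/24
20/3 101/16 319/48 241/36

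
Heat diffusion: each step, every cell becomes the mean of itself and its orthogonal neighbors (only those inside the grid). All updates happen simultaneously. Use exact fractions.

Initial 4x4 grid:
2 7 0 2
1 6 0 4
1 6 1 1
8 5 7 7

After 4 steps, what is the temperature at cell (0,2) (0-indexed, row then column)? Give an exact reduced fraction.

Answer: 97507/36000

Derivation:
Step 1: cell (0,2) = 9/4
Step 2: cell (0,2) = 51/20
Step 3: cell (0,2) = 3157/1200
Step 4: cell (0,2) = 97507/36000
Full grid after step 4:
  4243/1296 67121/21600 97507/36000 4477/1800
  19247/5400 59969/18000 45299/15000 11023/4000
  54253/13500 89759/22500 21911/6000 24799/7200
  18253/4050 59953/13500 7697/1800 8617/2160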